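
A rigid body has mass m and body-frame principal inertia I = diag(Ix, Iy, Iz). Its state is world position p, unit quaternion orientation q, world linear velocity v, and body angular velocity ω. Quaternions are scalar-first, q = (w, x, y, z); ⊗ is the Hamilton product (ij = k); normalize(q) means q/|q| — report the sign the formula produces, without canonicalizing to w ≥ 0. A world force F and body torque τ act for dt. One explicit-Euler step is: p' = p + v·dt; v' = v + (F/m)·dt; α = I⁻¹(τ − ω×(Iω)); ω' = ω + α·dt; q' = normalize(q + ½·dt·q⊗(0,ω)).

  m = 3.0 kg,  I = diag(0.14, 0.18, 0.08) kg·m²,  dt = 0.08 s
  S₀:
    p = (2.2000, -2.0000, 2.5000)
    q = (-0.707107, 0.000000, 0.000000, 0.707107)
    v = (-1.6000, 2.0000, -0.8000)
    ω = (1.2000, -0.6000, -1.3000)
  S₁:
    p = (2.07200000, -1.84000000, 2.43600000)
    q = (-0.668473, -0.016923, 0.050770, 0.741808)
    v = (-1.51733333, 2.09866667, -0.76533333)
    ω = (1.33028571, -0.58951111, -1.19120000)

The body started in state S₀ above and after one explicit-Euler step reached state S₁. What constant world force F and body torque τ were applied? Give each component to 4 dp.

F = (3.1000, 3.7000, 1.3000)
τ = (0.1500, -0.0700, 0.0800)

rate change Δω = (0.13028571, 0.01048889, 0.10880000)
gyro term ω₀×Iω₀ = (-0.0780, -0.0936, -0.0288)
applied torque τ = (0.1500, -0.0700, 0.0800)
Δv = v₁−v₀ = (0.08266667, 0.09866667, 0.03466667)
F = m·Δv/dt = (3.1000, 3.7000, 1.3000)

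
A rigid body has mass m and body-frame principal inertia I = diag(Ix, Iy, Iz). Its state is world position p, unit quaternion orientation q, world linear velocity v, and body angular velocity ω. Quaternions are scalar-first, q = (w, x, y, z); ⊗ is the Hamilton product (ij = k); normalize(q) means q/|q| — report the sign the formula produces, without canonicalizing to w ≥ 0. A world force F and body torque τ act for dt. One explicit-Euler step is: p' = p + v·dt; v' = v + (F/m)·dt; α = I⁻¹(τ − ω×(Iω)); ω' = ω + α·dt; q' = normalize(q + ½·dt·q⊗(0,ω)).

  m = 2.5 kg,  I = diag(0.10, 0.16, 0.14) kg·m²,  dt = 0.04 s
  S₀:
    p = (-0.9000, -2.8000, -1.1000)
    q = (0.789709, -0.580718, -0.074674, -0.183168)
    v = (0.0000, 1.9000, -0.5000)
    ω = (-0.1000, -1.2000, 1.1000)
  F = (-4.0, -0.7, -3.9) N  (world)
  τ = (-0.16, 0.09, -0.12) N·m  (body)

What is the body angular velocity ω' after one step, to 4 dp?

ω' = (-0.1746, -1.1786, 1.0637)

precession coupling ω×(Iω) = (0.0264, 0.0044, 0.0072)
α = I⁻¹(τ − ω×Iω) = (-1.8640, 0.5350, -0.9086)
ω' = ω + α·dt = (-0.1746, -1.1786, 1.0637)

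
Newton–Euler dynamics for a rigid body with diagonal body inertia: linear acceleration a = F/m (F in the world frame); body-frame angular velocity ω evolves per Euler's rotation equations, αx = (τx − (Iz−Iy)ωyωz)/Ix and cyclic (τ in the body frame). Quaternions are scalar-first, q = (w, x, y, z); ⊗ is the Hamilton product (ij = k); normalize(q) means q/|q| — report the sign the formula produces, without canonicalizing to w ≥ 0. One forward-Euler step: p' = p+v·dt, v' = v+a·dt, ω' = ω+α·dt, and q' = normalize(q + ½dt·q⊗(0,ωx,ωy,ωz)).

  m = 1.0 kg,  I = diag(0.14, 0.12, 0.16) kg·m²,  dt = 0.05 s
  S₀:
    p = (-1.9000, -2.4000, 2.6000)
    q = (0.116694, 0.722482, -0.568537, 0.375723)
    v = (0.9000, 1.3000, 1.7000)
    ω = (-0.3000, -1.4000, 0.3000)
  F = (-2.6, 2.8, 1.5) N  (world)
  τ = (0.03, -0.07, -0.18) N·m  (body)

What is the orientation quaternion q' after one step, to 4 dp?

2q̇ = q⊗(0,ω) = (-0.6919241, 0.3204429, -0.4928331, -1.1470277)
q' = normalize(q + ½dt·q⊗(0,ω)) = (0.0993, 0.7300, -0.5805, 0.3468)

q' = (0.0993, 0.7300, -0.5805, 0.3468)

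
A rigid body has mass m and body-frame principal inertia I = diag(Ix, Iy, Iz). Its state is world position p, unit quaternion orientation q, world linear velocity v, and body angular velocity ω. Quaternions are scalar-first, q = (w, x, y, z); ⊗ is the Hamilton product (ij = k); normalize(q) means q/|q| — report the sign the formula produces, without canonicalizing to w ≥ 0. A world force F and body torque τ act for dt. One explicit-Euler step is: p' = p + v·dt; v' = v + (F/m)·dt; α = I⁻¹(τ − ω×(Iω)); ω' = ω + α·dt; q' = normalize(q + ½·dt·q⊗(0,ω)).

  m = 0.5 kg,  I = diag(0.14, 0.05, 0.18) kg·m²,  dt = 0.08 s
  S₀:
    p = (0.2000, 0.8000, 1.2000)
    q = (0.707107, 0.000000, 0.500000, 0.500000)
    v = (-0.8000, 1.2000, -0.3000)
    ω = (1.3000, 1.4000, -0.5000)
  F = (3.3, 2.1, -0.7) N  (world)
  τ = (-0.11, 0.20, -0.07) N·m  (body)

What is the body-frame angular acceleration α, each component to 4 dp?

gyro term ω×Iω = (-0.0910, 0.0260, -0.1638)
angular accel α = (-0.1357, 3.4800, 0.5211)

α = (-0.1357, 3.4800, 0.5211)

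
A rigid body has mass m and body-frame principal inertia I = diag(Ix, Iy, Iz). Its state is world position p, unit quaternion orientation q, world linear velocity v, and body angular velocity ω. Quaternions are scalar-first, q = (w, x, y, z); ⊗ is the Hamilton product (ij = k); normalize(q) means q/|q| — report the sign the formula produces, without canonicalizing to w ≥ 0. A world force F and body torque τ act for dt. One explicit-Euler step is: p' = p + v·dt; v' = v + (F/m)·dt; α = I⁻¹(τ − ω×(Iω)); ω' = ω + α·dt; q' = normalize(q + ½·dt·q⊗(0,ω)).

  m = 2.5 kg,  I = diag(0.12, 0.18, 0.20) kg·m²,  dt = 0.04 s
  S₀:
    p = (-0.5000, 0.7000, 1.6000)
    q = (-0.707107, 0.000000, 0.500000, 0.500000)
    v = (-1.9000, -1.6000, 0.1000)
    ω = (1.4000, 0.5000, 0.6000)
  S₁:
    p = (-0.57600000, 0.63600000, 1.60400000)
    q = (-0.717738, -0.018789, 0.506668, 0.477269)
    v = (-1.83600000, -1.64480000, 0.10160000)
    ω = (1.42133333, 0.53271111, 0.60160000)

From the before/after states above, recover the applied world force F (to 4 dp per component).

velocity change Δv = (0.06400000, -0.04480000, 0.00160000)
F = m·Δv/dt = (4.0000, -2.8000, 0.1000)

F = (4.0000, -2.8000, 0.1000)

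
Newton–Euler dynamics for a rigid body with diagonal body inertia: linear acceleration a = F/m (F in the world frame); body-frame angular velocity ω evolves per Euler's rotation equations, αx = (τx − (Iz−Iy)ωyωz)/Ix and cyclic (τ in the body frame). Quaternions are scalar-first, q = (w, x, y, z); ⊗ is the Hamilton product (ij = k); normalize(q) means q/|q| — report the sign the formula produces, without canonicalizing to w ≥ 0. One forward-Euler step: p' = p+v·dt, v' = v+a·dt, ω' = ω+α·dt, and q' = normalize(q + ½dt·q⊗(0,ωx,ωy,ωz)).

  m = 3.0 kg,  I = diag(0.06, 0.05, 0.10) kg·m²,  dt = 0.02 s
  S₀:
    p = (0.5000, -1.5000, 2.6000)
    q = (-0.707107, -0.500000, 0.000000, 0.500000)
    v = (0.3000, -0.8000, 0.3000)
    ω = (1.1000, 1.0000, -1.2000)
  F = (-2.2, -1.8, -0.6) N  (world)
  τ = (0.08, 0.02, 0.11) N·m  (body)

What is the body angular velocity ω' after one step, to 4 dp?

(τ − ω×Iω)/I = (2.3333, -0.6560, 1.2100)
new body rate ω' = (1.1467, 0.9869, -1.1758)

ω' = (1.1467, 0.9869, -1.1758)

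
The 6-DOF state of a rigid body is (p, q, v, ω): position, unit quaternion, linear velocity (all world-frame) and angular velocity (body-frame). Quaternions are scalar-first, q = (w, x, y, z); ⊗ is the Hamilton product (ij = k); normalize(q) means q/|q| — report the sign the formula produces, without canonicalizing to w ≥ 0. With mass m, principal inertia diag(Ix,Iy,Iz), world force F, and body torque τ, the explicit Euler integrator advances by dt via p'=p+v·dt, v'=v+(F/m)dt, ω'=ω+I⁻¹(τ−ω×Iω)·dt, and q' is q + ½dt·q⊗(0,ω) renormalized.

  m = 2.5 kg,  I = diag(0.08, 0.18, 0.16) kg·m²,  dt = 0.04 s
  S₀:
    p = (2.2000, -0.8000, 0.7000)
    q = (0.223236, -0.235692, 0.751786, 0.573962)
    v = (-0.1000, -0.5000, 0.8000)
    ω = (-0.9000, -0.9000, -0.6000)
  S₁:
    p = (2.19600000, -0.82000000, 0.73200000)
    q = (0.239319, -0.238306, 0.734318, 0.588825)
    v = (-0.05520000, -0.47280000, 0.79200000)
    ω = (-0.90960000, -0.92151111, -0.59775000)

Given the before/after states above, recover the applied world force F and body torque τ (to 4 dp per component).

F = (2.8000, 1.7000, -0.5000)
τ = (-0.0300, -0.1400, 0.0900)

Δv = v₁−v₀ = (0.04480000, 0.02720000, -0.00800000)
applied force F = (2.8000, 1.7000, -0.5000)
Δω = ω₁−ω₀ = (-0.00960000, -0.02151111, 0.00225000)
ω₀×(Iω₀) = (-0.0108, -0.0432, 0.0810)
I·α + gyro = (-0.0300, -0.1400, 0.0900)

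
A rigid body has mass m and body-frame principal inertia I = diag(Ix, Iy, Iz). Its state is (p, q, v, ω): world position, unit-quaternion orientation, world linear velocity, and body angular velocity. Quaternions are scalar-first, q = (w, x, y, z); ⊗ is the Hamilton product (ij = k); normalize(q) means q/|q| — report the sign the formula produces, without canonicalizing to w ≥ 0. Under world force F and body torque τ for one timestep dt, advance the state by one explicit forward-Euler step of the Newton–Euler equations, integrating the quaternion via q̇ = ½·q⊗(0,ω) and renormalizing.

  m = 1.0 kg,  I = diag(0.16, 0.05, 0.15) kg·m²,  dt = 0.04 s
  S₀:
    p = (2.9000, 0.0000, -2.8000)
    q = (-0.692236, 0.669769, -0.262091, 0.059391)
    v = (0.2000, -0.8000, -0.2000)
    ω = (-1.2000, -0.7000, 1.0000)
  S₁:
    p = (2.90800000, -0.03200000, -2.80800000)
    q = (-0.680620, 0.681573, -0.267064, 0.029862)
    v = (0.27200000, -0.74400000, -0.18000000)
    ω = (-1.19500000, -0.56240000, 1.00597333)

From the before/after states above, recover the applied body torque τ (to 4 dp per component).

Δω = ω₁−ω₀ = (0.00500000, 0.13760000, 0.00597333)
precession coupling = (-0.0700, -0.0120, -0.0924)
applied torque τ = (-0.0500, 0.1600, -0.0700)

τ = (-0.0500, 0.1600, -0.0700)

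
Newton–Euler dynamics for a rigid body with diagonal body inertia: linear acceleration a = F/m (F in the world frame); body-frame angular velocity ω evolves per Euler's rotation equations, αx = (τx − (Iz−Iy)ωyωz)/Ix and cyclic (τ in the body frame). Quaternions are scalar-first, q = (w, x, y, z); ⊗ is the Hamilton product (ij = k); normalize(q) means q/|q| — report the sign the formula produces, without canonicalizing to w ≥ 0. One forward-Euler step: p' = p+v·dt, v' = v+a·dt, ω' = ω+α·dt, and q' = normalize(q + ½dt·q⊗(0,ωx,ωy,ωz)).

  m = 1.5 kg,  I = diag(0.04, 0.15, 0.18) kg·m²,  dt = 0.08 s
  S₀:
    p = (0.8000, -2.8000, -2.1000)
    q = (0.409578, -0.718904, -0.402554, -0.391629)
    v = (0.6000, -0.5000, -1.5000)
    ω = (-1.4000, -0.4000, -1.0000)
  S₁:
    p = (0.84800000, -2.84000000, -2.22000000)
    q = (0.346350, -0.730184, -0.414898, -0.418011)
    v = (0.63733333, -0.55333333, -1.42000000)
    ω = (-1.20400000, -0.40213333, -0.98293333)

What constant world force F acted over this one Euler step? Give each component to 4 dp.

F = (0.7000, -1.0000, 1.5000)

velocity change Δv = (0.03733333, -0.05333333, 0.08000000)
applied force F = (0.7000, -1.0000, 1.5000)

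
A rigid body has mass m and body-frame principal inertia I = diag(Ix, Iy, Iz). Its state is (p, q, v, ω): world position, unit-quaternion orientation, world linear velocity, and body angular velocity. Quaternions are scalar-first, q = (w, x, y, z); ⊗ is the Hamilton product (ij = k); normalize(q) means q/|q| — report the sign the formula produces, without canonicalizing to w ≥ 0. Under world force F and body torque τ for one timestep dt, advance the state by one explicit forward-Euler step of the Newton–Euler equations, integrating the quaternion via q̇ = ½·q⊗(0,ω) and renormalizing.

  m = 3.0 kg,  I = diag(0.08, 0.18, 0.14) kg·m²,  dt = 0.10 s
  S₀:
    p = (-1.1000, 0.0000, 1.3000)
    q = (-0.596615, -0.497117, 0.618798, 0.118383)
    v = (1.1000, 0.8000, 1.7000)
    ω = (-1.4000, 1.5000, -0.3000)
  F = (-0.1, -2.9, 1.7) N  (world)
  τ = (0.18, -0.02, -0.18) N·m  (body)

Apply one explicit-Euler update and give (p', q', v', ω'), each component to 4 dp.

p' = (-0.9900, 0.0800, 1.4700)
q' = (-0.6724, -0.4710, 0.5553, 0.1327)
v' = (1.0967, 0.7033, 1.7567)
ω' = (-1.1975, 1.5029, -0.2786)

angular accel α = (2.0250, 0.0289, 0.2143)
ω + α·dt = (-1.1975, 1.5029, -0.2786)
2q̇ = q⊗(0,ω) = (-1.5886459, 0.4720471, -1.2097938, 0.2996262)
updated quaternion q' = (-0.6724, -0.4710, 0.5553, 0.1327)
p' = p + v·dt = (-0.9900, 0.0800, 1.4700)
new velocity v' = (1.0967, 0.7033, 1.7567)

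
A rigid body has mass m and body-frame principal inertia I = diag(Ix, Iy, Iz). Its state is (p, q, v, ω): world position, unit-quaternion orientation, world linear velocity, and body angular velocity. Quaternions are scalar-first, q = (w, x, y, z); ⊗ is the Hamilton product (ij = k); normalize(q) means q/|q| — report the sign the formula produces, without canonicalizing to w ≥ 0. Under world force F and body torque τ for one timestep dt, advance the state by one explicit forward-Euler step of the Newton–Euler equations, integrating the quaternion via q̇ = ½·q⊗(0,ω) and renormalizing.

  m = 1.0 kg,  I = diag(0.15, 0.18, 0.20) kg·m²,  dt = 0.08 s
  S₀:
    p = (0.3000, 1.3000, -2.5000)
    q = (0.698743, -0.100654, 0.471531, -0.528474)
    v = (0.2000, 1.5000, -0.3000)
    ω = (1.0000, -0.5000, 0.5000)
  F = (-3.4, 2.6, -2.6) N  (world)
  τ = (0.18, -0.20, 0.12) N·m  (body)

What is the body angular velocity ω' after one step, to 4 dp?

ω' = (1.0987, -0.5778, 0.5540)

α = I⁻¹(τ − ω×Iω) = (1.2333, -0.9722, 0.6750)
new body rate ω' = (1.0987, -0.5778, 0.5540)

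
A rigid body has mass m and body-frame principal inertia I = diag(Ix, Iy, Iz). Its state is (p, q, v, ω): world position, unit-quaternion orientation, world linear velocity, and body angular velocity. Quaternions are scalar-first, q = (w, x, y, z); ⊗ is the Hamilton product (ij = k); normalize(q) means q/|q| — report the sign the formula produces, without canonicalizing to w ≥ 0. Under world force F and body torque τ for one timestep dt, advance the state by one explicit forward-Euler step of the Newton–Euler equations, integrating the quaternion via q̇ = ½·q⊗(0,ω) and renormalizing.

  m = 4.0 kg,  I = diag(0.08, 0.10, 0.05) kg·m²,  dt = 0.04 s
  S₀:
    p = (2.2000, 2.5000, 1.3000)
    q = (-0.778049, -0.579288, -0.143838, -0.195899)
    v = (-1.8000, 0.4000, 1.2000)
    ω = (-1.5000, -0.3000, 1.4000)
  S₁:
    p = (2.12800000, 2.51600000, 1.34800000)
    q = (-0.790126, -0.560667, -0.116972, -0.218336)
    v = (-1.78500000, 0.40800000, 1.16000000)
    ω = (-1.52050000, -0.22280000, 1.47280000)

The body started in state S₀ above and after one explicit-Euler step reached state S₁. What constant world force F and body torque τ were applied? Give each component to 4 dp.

v₁ − v₀ = (0.01500000, 0.00800000, -0.04000000)
F = m·Δv/dt = (1.5000, 0.8000, -4.0000)
ω₁ − ω₀ = (-0.02050000, 0.07720000, 0.07280000)
τ = I·(Δω/dt) + ω₀×(Iω₀) = (-0.0200, 0.1300, 0.1000)

F = (1.5000, 0.8000, -4.0000)
τ = (-0.0200, 0.1300, 0.1000)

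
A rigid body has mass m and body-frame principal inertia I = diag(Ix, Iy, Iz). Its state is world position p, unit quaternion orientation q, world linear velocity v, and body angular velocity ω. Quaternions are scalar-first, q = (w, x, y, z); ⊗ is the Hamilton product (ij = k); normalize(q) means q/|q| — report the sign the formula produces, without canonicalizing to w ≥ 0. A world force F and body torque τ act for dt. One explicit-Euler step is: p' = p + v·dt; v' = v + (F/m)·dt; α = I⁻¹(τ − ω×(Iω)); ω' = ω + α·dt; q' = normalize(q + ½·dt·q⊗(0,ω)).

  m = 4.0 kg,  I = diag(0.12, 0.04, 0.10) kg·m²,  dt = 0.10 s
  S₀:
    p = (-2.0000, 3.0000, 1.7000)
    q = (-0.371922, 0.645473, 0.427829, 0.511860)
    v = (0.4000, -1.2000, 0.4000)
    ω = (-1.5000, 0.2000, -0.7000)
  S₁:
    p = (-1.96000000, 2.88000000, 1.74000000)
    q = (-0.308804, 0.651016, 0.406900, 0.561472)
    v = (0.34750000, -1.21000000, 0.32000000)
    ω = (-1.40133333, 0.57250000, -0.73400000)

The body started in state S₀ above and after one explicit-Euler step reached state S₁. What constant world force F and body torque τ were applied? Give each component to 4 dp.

velocity change Δv = (-0.05250000, -0.01000000, -0.08000000)
m·(v₁−v₀)/dt = (-2.1000, -0.4000, -3.2000)
Δω = ω₁−ω₀ = (0.09866667, 0.37250000, -0.03400000)
applied torque τ = (0.1100, 0.1700, -0.0100)

F = (-2.1000, -0.4000, -3.2000)
τ = (0.1100, 0.1700, -0.0100)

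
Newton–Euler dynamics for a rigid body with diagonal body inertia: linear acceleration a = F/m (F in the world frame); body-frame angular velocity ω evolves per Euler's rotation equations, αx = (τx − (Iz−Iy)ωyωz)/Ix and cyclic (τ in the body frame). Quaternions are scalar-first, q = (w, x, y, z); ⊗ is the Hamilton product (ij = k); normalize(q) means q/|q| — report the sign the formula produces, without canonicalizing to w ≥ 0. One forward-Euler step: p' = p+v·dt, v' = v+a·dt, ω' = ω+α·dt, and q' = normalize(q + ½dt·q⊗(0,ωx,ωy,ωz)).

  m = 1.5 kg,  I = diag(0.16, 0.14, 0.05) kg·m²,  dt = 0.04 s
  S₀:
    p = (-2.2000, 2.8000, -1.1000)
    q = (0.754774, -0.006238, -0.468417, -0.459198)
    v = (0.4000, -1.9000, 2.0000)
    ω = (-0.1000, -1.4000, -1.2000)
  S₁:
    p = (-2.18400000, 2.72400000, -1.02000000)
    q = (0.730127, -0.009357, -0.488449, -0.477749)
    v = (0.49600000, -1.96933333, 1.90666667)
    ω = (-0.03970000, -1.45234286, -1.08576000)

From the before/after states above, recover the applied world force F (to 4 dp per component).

Δv = v₁−v₀ = (0.09600000, -0.06933333, -0.09333333)
m·(v₁−v₀)/dt = (3.6000, -2.6000, -3.5000)

F = (3.6000, -2.6000, -3.5000)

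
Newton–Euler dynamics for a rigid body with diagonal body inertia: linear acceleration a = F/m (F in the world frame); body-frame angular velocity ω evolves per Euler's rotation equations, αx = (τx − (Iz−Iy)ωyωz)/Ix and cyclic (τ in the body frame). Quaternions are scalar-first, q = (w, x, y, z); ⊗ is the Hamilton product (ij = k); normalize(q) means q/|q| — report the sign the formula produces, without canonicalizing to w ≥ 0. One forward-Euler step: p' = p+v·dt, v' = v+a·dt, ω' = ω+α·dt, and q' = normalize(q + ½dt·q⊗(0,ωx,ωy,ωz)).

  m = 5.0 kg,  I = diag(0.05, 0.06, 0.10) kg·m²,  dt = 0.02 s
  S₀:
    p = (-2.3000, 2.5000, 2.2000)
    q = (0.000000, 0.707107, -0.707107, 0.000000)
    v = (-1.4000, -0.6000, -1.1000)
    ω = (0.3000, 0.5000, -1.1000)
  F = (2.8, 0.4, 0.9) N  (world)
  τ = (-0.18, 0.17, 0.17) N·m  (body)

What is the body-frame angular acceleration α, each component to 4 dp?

gyro term ω×Iω = (-0.0220, 0.0165, 0.0015)
α = I⁻¹(τ − ω×Iω) = (-3.1600, 2.5583, 1.6850)

α = (-3.1600, 2.5583, 1.6850)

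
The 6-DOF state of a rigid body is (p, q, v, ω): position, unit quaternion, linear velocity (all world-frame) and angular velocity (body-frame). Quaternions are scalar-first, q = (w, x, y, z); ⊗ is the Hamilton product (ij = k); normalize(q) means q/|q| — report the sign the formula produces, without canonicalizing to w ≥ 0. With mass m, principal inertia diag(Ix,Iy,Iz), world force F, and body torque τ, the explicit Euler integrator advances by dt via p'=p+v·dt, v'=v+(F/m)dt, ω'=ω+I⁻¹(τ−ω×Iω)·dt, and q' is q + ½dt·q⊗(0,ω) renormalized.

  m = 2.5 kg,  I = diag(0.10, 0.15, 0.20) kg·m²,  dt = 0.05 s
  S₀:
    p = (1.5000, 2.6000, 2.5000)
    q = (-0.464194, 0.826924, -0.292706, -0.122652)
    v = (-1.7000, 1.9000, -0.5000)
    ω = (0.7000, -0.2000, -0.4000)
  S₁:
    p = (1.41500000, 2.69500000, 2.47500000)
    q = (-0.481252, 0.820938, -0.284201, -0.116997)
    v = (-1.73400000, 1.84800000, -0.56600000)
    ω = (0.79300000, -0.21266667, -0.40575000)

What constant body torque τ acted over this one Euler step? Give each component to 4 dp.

τ = (0.1900, -0.0100, -0.0300)

ω₁ − ω₀ = (0.09300000, -0.01266667, -0.00575000)
gyro term ω₀×Iω₀ = (0.0040, 0.0280, -0.0070)
I·α + gyro = (0.1900, -0.0100, -0.0300)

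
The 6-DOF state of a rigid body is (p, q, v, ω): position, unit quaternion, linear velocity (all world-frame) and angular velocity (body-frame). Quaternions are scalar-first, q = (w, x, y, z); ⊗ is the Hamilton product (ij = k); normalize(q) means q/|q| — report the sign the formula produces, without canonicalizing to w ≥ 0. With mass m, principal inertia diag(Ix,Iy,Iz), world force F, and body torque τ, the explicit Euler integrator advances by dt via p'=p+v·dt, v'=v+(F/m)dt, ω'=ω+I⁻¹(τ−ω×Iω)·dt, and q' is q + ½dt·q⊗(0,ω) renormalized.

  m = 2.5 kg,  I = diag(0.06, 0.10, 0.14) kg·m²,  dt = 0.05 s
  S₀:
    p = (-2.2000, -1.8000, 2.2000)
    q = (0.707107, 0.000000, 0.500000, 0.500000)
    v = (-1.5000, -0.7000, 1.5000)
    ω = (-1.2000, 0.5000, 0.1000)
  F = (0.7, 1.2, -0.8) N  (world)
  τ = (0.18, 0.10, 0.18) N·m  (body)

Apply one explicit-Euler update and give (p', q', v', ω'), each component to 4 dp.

new position p' = (-2.2750, -1.8350, 2.2750)
new velocity v' = (-1.4860, -0.6760, 1.4840)
(τ − ω×Iω)/I = (2.9667, 0.9040, 1.4571)
new body rate ω' = (-1.0517, 0.5452, 0.1729)
Hamilton product q⊗(0,ω) = (-0.3000000, -1.0485284, -0.2464465, 0.6707107)
q + ½dt·q⊗(0,ω), renormalized = (0.6992, -0.0262, 0.4936, 0.5165)

p' = (-2.2750, -1.8350, 2.2750)
q' = (0.6992, -0.0262, 0.4936, 0.5165)
v' = (-1.4860, -0.6760, 1.4840)
ω' = (-1.0517, 0.5452, 0.1729)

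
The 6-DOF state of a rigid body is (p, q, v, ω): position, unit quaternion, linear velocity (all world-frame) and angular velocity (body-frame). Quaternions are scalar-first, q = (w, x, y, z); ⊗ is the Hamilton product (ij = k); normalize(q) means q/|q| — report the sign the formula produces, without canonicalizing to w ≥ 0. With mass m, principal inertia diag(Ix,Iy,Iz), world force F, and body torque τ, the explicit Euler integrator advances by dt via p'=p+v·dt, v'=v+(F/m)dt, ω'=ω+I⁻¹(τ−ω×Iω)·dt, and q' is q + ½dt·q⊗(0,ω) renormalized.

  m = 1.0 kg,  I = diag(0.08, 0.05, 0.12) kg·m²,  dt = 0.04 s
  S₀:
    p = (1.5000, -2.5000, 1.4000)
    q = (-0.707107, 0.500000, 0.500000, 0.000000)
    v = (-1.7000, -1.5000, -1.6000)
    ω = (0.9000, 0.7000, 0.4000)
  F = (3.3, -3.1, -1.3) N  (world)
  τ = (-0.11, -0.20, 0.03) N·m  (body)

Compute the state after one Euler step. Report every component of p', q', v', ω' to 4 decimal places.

(τ − ω×Iω)/I = (-1.6200, -3.7120, 0.4075)
new body rate ω' = (0.8352, 0.5515, 0.4163)
q⊗(0,ω) = (-0.8000000, -0.4363963, -0.6949749, -0.3828428)
q' = normalize(q + ½dt·q⊗(0,ω)) = (-0.7229, 0.4911, 0.4860, -0.0077)
new position p' = (1.4320, -2.5600, 1.3360)
v' = v + a·dt = (-1.5680, -1.6240, -1.6520)

p' = (1.4320, -2.5600, 1.3360)
q' = (-0.7229, 0.4911, 0.4860, -0.0077)
v' = (-1.5680, -1.6240, -1.6520)
ω' = (0.8352, 0.5515, 0.4163)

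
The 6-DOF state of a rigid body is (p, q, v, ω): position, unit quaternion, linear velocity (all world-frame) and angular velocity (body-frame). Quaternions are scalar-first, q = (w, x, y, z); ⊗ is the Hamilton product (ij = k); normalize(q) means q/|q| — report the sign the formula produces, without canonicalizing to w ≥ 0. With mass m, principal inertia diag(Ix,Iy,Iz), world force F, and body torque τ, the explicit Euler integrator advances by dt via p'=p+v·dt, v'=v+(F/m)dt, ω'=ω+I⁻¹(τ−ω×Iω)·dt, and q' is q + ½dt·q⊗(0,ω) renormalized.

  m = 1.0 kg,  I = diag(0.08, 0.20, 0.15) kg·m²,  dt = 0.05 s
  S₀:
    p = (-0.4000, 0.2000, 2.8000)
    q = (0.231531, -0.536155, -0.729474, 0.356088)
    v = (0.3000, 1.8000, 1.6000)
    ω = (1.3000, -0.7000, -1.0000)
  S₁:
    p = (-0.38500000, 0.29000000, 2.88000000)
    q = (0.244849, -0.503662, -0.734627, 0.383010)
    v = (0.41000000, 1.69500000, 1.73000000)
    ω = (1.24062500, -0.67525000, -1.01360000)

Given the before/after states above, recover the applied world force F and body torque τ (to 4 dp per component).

v₁ − v₀ = (0.11000000, -0.10500000, 0.13000000)
F = m·Δv/dt = (2.2000, -2.1000, 2.6000)
rate change Δω = (-0.05937500, 0.02475000, -0.01360000)
τ = I·(Δω/dt) + ω₀×(Iω₀) = (-0.1300, 0.1900, -0.1500)

F = (2.2000, -2.1000, 2.6000)
τ = (-0.1300, 0.1900, -0.1500)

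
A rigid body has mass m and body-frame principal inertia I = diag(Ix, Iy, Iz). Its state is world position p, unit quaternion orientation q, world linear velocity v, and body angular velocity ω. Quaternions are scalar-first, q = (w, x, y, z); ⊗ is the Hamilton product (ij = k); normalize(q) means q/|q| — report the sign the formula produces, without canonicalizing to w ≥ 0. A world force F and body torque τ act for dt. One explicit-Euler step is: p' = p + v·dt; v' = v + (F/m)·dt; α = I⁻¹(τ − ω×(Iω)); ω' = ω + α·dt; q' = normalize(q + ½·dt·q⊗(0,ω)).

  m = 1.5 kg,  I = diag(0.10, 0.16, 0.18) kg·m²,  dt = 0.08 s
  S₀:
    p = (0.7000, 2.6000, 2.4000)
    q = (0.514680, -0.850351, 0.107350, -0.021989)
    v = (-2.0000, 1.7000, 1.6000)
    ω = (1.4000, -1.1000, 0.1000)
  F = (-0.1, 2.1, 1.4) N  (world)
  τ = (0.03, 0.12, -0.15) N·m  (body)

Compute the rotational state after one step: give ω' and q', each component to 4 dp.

ω' = (1.4258, -1.0344, 0.0744)
q' = (0.5657, -0.8200, 0.0867, 0.0114)

(τ − ω×Iω)/I = (0.3220, 0.8200, -0.3200)
new body rate ω' = (1.4258, -1.0344, 0.0744)
2q̇ = q⊗(0,ω) = (1.3107753, 0.7070991, -0.5118975, 0.8365641)
updated quaternion q' = (0.5657, -0.8200, 0.0867, 0.0114)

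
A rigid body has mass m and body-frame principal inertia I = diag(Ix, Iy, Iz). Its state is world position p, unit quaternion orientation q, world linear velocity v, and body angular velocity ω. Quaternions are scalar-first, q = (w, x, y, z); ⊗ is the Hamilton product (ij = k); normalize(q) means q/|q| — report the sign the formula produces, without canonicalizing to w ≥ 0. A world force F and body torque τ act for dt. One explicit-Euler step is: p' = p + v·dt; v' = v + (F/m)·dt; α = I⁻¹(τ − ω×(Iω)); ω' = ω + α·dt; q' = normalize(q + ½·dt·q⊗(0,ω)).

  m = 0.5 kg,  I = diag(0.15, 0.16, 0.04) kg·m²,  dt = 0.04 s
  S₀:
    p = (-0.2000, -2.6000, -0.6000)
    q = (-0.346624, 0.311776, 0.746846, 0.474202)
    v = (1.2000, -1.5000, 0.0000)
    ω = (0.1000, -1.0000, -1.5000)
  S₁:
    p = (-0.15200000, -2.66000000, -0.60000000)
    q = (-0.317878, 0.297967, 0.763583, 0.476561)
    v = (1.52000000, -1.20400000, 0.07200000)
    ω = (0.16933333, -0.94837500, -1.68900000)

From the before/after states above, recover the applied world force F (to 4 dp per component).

velocity change Δv = (0.32000000, 0.29600000, 0.07200000)
m·(v₁−v₀)/dt = (4.0000, 3.7000, 0.9000)

F = (4.0000, 3.7000, 0.9000)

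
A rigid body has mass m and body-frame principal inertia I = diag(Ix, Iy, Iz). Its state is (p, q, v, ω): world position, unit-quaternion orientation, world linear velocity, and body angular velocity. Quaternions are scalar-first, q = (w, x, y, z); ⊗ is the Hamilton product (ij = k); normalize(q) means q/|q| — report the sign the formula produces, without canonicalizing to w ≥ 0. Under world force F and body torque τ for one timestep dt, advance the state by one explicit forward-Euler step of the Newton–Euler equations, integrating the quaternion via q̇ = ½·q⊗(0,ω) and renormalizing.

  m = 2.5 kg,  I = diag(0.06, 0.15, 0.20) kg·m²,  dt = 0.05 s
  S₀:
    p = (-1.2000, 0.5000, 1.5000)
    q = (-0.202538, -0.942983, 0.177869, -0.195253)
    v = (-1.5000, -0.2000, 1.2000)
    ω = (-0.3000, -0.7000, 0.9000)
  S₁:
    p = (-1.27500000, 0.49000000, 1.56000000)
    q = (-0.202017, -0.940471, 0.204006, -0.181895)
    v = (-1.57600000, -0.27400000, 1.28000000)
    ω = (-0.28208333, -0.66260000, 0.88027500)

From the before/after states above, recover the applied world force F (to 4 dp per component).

F = (-3.8000, -3.7000, 4.0000)

v₁ − v₀ = (-0.07600000, -0.07400000, 0.08000000)
m·(v₁−v₀)/dt = (-3.8000, -3.7000, 4.0000)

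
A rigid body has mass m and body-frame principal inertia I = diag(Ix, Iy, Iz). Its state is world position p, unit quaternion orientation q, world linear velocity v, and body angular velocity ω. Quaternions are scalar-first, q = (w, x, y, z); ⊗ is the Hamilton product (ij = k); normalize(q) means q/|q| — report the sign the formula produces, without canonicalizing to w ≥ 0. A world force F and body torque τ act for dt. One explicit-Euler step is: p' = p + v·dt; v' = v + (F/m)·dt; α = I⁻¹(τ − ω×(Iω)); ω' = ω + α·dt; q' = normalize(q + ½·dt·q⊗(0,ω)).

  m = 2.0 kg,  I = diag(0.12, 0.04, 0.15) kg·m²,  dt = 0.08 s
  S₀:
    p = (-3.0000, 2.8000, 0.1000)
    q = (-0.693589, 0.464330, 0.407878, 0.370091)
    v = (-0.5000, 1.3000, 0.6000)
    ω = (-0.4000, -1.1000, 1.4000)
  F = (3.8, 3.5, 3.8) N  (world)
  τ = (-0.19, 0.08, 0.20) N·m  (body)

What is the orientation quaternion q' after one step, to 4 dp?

2q̇ = q⊗(0,ω) = (0.1162704, 1.2555649, -0.0351505, -1.3186364)
q + ½dt·q⊗(0,ω), renormalized = (-0.6871, 0.5132, 0.4054, 0.3165)

q' = (-0.6871, 0.5132, 0.4054, 0.3165)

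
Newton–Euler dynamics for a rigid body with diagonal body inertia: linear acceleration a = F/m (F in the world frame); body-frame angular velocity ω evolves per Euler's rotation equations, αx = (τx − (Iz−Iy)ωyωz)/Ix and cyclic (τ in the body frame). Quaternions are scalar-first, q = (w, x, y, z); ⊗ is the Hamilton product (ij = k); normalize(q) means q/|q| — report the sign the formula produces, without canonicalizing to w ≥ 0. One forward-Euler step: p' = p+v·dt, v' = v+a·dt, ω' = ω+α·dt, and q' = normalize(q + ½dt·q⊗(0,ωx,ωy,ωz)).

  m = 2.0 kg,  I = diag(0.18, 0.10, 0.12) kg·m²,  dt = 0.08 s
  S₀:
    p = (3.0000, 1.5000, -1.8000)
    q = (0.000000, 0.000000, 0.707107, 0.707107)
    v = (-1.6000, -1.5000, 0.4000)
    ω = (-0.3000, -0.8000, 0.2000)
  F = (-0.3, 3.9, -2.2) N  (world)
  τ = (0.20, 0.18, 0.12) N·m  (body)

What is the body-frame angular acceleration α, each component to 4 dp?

α = (1.1289, 1.8360, 1.1600)

ω×(Iω) gyroscopic = (-0.0032, -0.0036, -0.0192)
(τ − ω×Iω)/I = (1.1289, 1.8360, 1.1600)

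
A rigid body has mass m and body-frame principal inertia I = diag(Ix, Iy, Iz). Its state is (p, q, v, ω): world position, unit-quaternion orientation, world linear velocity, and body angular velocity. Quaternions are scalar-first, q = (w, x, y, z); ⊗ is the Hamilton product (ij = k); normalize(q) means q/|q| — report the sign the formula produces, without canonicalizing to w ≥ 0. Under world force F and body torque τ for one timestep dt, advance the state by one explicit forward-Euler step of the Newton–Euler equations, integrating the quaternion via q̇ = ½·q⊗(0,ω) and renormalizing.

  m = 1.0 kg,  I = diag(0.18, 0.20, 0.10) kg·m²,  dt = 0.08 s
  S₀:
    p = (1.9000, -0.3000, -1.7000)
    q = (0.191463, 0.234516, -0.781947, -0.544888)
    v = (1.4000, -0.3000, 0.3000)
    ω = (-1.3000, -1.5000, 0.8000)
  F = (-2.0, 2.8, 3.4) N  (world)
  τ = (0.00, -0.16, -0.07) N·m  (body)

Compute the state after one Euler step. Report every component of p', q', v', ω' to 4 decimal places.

ω×(Iω) gyroscopic = (0.1200, -0.0832, 0.0390)
angular accel α = (-0.6667, -0.3840, -1.0900)
ω + α·dt = (-1.3533, -1.5307, 0.7128)
q⊗(0,ω) = (-0.4321393, -1.6917915, 0.2335471, -1.2151347)
updated quaternion q' = (0.1735, 0.1662, -0.7698, -0.5913)
a = F/m = (-2.0000, 2.8000, 3.4000)
new position p' = (2.0120, -0.3240, -1.6760)
v' = v + a·dt = (1.2400, -0.0760, 0.5720)

p' = (2.0120, -0.3240, -1.6760)
q' = (0.1735, 0.1662, -0.7698, -0.5913)
v' = (1.2400, -0.0760, 0.5720)
ω' = (-1.3533, -1.5307, 0.7128)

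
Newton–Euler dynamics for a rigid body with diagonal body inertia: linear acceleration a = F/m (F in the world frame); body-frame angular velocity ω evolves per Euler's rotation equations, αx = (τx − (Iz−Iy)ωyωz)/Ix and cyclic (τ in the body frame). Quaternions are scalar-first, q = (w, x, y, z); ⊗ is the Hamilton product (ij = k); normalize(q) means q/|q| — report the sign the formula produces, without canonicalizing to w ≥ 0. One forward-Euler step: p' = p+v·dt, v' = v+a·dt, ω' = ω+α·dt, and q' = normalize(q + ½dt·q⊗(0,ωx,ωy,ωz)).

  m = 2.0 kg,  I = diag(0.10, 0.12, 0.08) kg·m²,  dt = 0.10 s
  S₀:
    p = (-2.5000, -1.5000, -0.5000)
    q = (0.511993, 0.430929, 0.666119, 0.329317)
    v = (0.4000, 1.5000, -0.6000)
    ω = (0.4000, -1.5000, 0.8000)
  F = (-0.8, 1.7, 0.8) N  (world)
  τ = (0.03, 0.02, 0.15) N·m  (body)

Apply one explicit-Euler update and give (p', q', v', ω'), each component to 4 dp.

p' = (-2.4600, -1.3500, -0.5600)
q' = (0.5381, 0.4906, 0.6147, 0.3030)
v' = (0.3600, 1.5850, -0.5600)
ω' = (0.3820, -1.4887, 1.0025)

gyro term ω×Iω = (0.0480, 0.0064, -0.0120)
α = I⁻¹(τ − ω×Iω) = (-0.1800, 0.1133, 2.0250)
ω' = ω + α·dt = (0.3820, -1.4887, 1.0025)
q⊗(0,ω) = (0.5633533, 1.2316679, -0.9810059, -0.5032467)
q' = normalize(q + ½dt·q⊗(0,ω)) = (0.5381, 0.4906, 0.6147, 0.3030)
new position p' = (-2.4600, -1.3500, -0.5600)
v + (F/m)dt = (0.3600, 1.5850, -0.5600)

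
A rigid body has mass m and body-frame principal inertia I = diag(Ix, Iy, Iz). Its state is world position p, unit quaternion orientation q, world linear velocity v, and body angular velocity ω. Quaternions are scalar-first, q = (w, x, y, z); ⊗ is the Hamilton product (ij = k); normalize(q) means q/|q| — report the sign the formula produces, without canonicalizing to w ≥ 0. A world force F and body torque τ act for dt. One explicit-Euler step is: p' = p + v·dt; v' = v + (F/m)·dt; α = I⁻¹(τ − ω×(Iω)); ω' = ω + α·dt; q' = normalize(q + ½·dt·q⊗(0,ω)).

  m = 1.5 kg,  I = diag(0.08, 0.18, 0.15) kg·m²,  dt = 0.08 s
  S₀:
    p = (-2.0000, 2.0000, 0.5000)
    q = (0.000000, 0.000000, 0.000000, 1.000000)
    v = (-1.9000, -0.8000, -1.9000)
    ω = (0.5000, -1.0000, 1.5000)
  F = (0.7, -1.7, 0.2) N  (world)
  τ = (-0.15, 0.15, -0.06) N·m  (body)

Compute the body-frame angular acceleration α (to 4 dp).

gyro term ω×Iω = (0.0450, -0.0525, -0.0500)
α = I⁻¹(τ − ω×Iω) = (-2.4375, 1.1250, -0.0667)

α = (-2.4375, 1.1250, -0.0667)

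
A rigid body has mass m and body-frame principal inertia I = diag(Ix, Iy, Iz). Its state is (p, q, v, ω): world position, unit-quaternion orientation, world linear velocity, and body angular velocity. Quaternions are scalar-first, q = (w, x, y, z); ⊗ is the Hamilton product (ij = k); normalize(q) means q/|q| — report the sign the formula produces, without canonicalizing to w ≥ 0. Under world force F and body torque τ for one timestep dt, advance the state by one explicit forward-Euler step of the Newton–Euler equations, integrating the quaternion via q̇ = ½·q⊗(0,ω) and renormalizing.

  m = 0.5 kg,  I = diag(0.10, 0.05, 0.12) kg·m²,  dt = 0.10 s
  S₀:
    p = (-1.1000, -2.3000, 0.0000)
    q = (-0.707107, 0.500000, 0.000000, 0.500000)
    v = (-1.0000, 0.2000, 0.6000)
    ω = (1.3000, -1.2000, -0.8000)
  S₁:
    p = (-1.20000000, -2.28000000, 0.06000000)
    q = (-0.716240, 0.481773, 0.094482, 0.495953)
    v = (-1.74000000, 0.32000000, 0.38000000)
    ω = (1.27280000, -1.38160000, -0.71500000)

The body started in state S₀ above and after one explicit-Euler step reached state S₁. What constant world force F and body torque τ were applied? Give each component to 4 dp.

F = (-3.7000, 0.6000, -1.1000)
τ = (0.0400, -0.0700, 0.1800)

ω₁ − ω₀ = (-0.02720000, -0.18160000, 0.08500000)
applied torque τ = (0.0400, -0.0700, 0.1800)
velocity change Δv = (-0.74000000, 0.12000000, -0.22000000)
applied force F = (-3.7000, 0.6000, -1.1000)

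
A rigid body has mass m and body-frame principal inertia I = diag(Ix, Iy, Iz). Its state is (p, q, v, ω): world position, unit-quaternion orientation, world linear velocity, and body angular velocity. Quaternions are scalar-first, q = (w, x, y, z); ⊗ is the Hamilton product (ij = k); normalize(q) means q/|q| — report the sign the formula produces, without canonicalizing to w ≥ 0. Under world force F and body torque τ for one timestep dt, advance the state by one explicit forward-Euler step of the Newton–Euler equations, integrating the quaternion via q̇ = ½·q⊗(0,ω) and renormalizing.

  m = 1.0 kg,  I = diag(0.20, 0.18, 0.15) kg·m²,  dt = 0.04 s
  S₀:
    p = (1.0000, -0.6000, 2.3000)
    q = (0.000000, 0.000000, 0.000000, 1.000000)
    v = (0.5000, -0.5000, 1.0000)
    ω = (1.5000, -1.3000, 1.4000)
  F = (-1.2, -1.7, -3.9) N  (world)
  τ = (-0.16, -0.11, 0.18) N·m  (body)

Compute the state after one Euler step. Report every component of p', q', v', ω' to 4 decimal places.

p' = (1.0200, -0.6200, 2.3400)
q' = (-0.0280, 0.0260, 0.0300, 0.9988)
v' = (0.4520, -0.5680, 0.8440)
ω' = (1.4571, -1.3478, 1.4376)

(τ − ω×Iω)/I = (-1.0730, -1.1944, 0.9400)
new body rate ω' = (1.4571, -1.3478, 1.4376)
q⊗(0,ω) = (-1.4000000, 1.3000000, 1.5000000, 0.0000000)
q' = normalize(q + ½dt·q⊗(0,ω)) = (-0.0280, 0.0260, 0.0300, 0.9988)
linear accel F/m = (-1.2000, -1.7000, -3.9000)
new position p' = (1.0200, -0.6200, 2.3400)
v' = v + a·dt = (0.4520, -0.5680, 0.8440)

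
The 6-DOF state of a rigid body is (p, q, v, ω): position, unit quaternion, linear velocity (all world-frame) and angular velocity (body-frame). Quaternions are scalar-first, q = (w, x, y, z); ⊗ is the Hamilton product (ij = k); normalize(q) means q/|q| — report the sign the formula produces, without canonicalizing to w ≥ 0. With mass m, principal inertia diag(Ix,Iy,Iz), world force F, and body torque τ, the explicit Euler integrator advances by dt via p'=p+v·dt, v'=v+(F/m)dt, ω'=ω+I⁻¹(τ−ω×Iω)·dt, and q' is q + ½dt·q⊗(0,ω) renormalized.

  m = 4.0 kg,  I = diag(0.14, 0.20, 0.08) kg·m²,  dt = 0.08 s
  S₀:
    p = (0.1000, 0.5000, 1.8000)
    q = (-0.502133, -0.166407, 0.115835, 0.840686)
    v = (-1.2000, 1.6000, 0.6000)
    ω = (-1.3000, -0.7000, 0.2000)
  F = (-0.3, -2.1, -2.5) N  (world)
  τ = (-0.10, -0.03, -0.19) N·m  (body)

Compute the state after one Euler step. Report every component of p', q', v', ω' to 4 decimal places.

p' = (0.0040, 0.6280, 1.8480)
q' = (-0.5134, -0.1156, 0.0874, 0.8459)
v' = (-1.2060, 1.5580, 0.5500)
ω' = (-1.3667, -0.7058, -0.0446)

precession coupling ω×(Iω) = (0.0168, -0.0156, 0.0546)
α = I⁻¹(τ − ω×Iω) = (-0.8343, -0.0720, -3.0575)
ω + α·dt = (-1.3667, -0.7058, -0.0446)
Hamilton product q⊗(0,ω) = (-0.3033818, 1.2644201, -0.7081173, 0.1666438)
updated quaternion q' = (-0.5134, -0.1156, 0.0874, 0.8459)
linear accel F/m = (-0.0750, -0.5250, -0.6250)
p + v·dt = (0.0040, 0.6280, 1.8480)
new velocity v' = (-1.2060, 1.5580, 0.5500)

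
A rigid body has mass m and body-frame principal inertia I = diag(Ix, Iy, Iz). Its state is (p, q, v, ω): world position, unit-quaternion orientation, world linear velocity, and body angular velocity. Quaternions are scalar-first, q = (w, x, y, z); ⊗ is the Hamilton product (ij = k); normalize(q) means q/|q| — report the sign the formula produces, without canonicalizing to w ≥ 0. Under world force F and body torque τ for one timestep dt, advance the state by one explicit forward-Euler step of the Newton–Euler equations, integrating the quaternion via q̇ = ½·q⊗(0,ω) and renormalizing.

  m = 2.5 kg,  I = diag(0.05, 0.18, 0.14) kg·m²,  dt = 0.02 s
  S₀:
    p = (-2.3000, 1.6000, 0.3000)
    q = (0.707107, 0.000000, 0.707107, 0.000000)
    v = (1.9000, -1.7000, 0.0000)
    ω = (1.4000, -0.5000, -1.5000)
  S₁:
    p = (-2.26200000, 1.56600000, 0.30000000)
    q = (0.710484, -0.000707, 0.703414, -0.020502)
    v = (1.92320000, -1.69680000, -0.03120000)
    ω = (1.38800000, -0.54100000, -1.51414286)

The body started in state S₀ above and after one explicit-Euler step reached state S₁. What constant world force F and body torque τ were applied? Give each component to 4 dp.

rate change Δω = (-0.01200000, -0.04100000, -0.01414286)
ω₀×(Iω₀) = (-0.0300, 0.1890, -0.0910)
applied torque τ = (-0.0600, -0.1800, -0.1900)
v₁ − v₀ = (0.02320000, 0.00320000, -0.03120000)
applied force F = (2.9000, 0.4000, -3.9000)

F = (2.9000, 0.4000, -3.9000)
τ = (-0.0600, -0.1800, -0.1900)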